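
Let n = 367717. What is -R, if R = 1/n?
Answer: -1/367717 ≈ -2.7195e-6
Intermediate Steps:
R = 1/367717 ≈ 2.7195e-6
-R = -1*1/367717 = -1/367717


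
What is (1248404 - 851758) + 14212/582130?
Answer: 115449775096/291065 ≈ 3.9665e+5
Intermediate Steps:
(1248404 - 851758) + 14212/582130 = 396646 + 14212*(1/582130) = 396646 + 7106/291065 = 115449775096/291065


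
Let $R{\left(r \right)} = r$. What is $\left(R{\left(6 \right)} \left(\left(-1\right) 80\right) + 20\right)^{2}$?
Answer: $211600$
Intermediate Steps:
$\left(R{\left(6 \right)} \left(\left(-1\right) 80\right) + 20\right)^{2} = \left(6 \left(\left(-1\right) 80\right) + 20\right)^{2} = \left(6 \left(-80\right) + 20\right)^{2} = \left(-480 + 20\right)^{2} = \left(-460\right)^{2} = 211600$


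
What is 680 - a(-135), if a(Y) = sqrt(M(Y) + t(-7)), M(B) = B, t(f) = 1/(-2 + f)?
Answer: 680 - 8*I*sqrt(19)/3 ≈ 680.0 - 11.624*I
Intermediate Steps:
a(Y) = sqrt(-1/9 + Y) (a(Y) = sqrt(Y + 1/(-2 - 7)) = sqrt(Y + 1/(-9)) = sqrt(Y - 1/9) = sqrt(-1/9 + Y))
680 - a(-135) = 680 - sqrt(-1 + 9*(-135))/3 = 680 - sqrt(-1 - 1215)/3 = 680 - sqrt(-1216)/3 = 680 - 8*I*sqrt(19)/3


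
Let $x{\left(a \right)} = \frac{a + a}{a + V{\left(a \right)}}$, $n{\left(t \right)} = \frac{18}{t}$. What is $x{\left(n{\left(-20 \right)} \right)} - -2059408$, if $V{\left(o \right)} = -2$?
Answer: $\frac{59722850}{29} \approx 2.0594 \cdot 10^{6}$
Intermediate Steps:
$x{\left(a \right)} = \frac{2 a}{-2 + a}$ ($x{\left(a \right)} = \frac{a + a}{a - 2} = \frac{2 a}{-2 + a}$)
$x{\left(n{\left(-20 \right)} \right)} - -2059408 = \frac{2 \frac{18}{-20}}{-2 + \frac{18}{-20}} - -2059408 = \frac{2 \cdot 18 \left(- \frac{1}{20}\right)}{-2 + 18 \left(- \frac{1}{20}\right)} + 2059408 = 2 \left(- \frac{9}{10}\right) \frac{1}{-2 - \frac{9}{10}} + 2059408 = 2 \left(- \frac{9}{10}\right) \frac{1}{- \frac{29}{10}} + 2059408 = 2 \left(- \frac{9}{10}\right) \left(- \frac{10}{29}\right) + 2059408 = \frac{18}{29} + 2059408 = \frac{59722850}{29}$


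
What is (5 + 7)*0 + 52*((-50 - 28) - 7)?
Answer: -4420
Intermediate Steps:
(5 + 7)*0 + 52*((-50 - 28) - 7) = 12*0 + 52*(-78 - 7) = 0 + 52*(-85) = 0 - 4420 = -4420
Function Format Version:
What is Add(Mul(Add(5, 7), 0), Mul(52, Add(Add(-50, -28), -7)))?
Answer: -4420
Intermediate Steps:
Add(Mul(Add(5, 7), 0), Mul(52, Add(Add(-50, -28), -7))) = Add(Mul(12, 0), Mul(52, Add(-78, -7))) = Add(0, Mul(52, -85)) = Add(0, -4420) = -4420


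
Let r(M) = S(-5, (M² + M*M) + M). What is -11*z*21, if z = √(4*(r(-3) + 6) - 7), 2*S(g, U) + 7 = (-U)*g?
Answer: -693*√17 ≈ -2857.3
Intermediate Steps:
S(g, U) = -7/2 - U*g/2 (S(g, U) = -7/2 + ((-U)*g)/2 = -7/2 + (-U*g)/2 = -7/2 - U*g/2)
r(M) = -7/2 + 5*M² + 5*M/2 (r(M) = -7/2 - ½*((M² + M*M) + M)*(-5) = -7/2 - ½*((M² + M²) + M)*(-5) = -7/2 - ½*(2*M² + M)*(-5) = -7/2 - ½*(M + 2*M²)*(-5) = -7/2 + (5*M² + 5*M/2) = -7/2 + 5*M² + 5*M/2)
z = 3*√17 (z = √(4*((-7/2 + (5/2)*(-3)*(1 + 2*(-3))) + 6) - 7) = √(4*((-7/2 + (5/2)*(-3)*(1 - 6)) + 6) - 7) = √(4*((-7/2 + (5/2)*(-3)*(-5)) + 6) - 7) = √(4*((-7/2 + 75/2) + 6) - 7) = √(4*(34 + 6) - 7) = √(4*40 - 7) = √(160 - 7) = √153 = 3*√17 ≈ 12.369)
-11*z*21 = -33*√17*21 = -693*√17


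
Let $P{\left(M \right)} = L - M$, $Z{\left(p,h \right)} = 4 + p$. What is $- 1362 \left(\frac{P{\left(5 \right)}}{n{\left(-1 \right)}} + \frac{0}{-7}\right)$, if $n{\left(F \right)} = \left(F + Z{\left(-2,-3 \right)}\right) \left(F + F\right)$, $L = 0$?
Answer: $-3405$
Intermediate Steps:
$n{\left(F \right)} = 2 F \left(2 + F\right)$ ($n{\left(F \right)} = \left(F + \left(4 - 2\right)\right) \left(F + F\right) = \left(F + 2\right) 2 F = \left(2 + F\right) 2 F = 2 F \left(2 + F\right)$)
$P{\left(M \right)} = - M$ ($P{\left(M \right)} = 0 - M = - M$)
$- 1362 \left(\frac{P{\left(5 \right)}}{n{\left(-1 \right)}} + \frac{0}{-7}\right) = - 1362 \left(\frac{\left(-1\right) 5}{2 \left(-1\right) \left(2 - 1\right)} + \frac{0}{-7}\right) = - 1362 \left(- \frac{5}{2 \left(-1\right) 1} + 0 \left(- \frac{1}{7}\right)\right) = - 1362 \left(- \frac{5}{-2} + 0\right) = - 1362 \left(\left(-5\right) \left(- \frac{1}{2}\right) + 0\right) = - 1362 \left(\frac{5}{2} + 0\right) = \left(-1362\right) \frac{5}{2} = -3405$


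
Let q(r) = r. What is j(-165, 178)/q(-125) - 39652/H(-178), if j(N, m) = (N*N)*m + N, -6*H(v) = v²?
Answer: -7675364067/198025 ≈ -38760.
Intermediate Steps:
H(v) = -v²/6
j(N, m) = N + m*N² (j(N, m) = N²*m + N = m*N² + N = N + m*N²)
j(-165, 178)/q(-125) - 39652/H(-178) = -165*(1 - 165*178)/(-125) - 39652/((-⅙*(-178)²)) = -165*(1 - 29370)*(-1/125) - 39652/((-⅙*31684)) = -165*(-29369)*(-1/125) - 39652/(-15842/3) = 4845885*(-1/125) - 39652*(-3/15842) = -969177/25 + 59478/7921 = -7675364067/198025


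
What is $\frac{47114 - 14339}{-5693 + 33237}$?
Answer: $\frac{32775}{27544} \approx 1.1899$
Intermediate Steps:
$\frac{47114 - 14339}{-5693 + 33237} = \frac{32775}{27544}$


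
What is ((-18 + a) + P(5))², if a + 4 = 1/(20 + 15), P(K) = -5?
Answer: 891136/1225 ≈ 727.46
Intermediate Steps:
a = -139/35 (a = -4 + 1/(20 + 15) = -4 + 1/35 = -139/35 ≈ -3.9714)
((-18 + a) + P(5))² = ((-18 - 139/35) - 5)² = (-769/35 - 5)² = (-944/35)² = 891136/1225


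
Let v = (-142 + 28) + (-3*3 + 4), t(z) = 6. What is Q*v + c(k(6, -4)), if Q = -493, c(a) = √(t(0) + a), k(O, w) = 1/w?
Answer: 58667 + √23/2 ≈ 58669.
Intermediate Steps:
c(a) = √(6 + a)
v = -119 (v = -114 + (-9 + 4) = -114 - 5 = -119)
Q*v + c(k(6, -4)) = -493*(-119) + √(6 + 1/(-4)) = 58667 + √(6 - ¼) = 58667 + √(23/4) = 58667 + √23/2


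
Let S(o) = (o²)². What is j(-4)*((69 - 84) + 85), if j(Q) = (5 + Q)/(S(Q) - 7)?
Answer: 70/249 ≈ 0.28112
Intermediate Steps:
S(o) = o⁴
j(Q) = (5 + Q)/(-7 + Q⁴) (j(Q) = (5 + Q)/(Q⁴ - 7) = (5 + Q)/(-7 + Q⁴))
j(-4)*((69 - 84) + 85) = ((5 - 4)/(-7 + (-4)⁴))*((69 - 84) + 85) = (1/(-7 + 256))*(-15 + 85) = (1/249)*70 = 70/249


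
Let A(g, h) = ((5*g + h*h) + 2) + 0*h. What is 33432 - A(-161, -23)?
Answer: 33706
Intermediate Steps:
A(g, h) = 2 + h² + 5*g (A(g, h) = ((5*g + h²) + 2) + 0 = ((h² + 5*g) + 2) + 0 = (2 + h² + 5*g) + 0 = 2 + h² + 5*g)
33432 - A(-161, -23) = 33432 - (2 + (-23)² + 5*(-161)) = 33432 - (2 + 529 - 805) = 33432 - 1*(-274) = 33432 + 274 = 33706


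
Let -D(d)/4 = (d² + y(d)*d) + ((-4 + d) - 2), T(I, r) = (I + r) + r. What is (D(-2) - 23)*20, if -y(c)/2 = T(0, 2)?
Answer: -1420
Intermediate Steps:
T(I, r) = I + 2*r
y(c) = -8 (y(c) = -2*(0 + 2*2) = -2*(0 + 4) = -2*4 = -8)
D(d) = 24 - 4*d² + 28*d (D(d) = -4*((d² - 8*d) + ((-4 + d) - 2)) = -4*((d² - 8*d) + (-6 + d)) = -4*(-6 + d² - 7*d) = 24 - 4*d² + 28*d)
(D(-2) - 23)*20 = ((24 - 4*(-2)² + 28*(-2)) - 23)*20 = ((24 - 4*4 - 56) - 23)*20 = ((24 - 16 - 56) - 23)*20 = (-48 - 23)*20 = -71*20 = -1420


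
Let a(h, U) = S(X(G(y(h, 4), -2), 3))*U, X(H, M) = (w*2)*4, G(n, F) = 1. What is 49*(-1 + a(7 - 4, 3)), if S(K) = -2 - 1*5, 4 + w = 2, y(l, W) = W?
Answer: -1078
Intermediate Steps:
w = -2 (w = -4 + 2 = -2)
X(H, M) = -16 (X(H, M) = -2*2*4 = -4*4 = -16)
S(K) = -7 (S(K) = -2 - 5 = -7)
a(h, U) = -7*U
49*(-1 + a(7 - 4, 3)) = 49*(-1 - 7*3) = 49*(-1 - 21) = 49*(-22) = -1078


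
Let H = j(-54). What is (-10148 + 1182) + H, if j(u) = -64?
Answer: -9030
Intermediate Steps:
H = -64
(-10148 + 1182) + H = (-10148 + 1182) - 64 = -8966 - 64 = -9030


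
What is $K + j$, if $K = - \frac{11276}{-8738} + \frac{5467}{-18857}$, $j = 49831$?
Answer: $\frac{4105470807066}{82386233} \approx 49832.0$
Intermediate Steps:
$K = \frac{82430443}{82386233}$ ($K = \left(-11276\right) \left(- \frac{1}{8738}\right) + 5467 \left(- \frac{1}{18857}\right) = \frac{5638}{4369} - \frac{5467}{18857} = \frac{82430443}{82386233} \approx 1.0005$)
$K + j = \frac{82430443}{82386233} + 49831 = \frac{4105470807066}{82386233}$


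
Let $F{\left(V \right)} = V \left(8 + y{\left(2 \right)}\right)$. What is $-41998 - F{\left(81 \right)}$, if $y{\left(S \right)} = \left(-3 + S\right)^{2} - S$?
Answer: $-42565$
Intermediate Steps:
$F{\left(V \right)} = 7 V$ ($F{\left(V \right)} = V \left(8 + \left(\left(-3 + 2\right)^{2} - 2\right)\right) = V \left(8 - \left(2 - \left(-1\right)^{2}\right)\right) = V \left(8 + \left(1 - 2\right)\right) = V \left(8 - 1\right) = V 7 = 7 V$)
$-41998 - F{\left(81 \right)} = -41998 - 7 \cdot 81 = -41998 - 567 = -42565$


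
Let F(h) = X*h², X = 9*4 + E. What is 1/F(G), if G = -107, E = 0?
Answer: 1/412164 ≈ 2.4262e-6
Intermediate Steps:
X = 36 (X = 9*4 + 0 = 36 + 0 = 36)
F(h) = 36*h²
1/F(G) = 1/(36*(-107)²) = 1/(36*11449) = 1/412164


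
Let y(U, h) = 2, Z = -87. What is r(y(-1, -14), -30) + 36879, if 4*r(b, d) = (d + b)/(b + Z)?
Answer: 3134722/85 ≈ 36879.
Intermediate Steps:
r(b, d) = (b + d)/(4*(-87 + b)) (r(b, d) = ((d + b)/(b - 87))/4 = ((b + d)/(-87 + b))/4 = (b + d)/(4*(-87 + b)))
r(y(-1, -14), -30) + 36879 = (2 - 30)/(4*(-87 + 2)) + 36879 = (¼)*(-28)/(-85) + 36879 = (¼)*(-1/85)*(-28) + 36879 = 7/85 + 36879 = 3134722/85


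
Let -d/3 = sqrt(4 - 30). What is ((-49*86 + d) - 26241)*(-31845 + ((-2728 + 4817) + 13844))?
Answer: 484599960 + 47736*I*sqrt(26) ≈ 4.846e+8 + 2.4341e+5*I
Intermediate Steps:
d = -3*I*sqrt(26) (d = -3*sqrt(4 - 30) = -3*I*sqrt(26) ≈ -15.297*I)
((-49*86 + d) - 26241)*(-31845 + ((-2728 + 4817) + 13844)) = ((-49*86 - 3*I*sqrt(26)) - 26241)*(-31845 + ((-2728 + 4817) + 13844)) = ((-4214 - 3*I*sqrt(26)) - 26241)*(-31845 + (2089 + 13844)) = (-30455 - 3*I*sqrt(26))*(-31845 + 15933) = (-30455 - 3*I*sqrt(26))*(-15912) = 484599960 + 47736*I*sqrt(26)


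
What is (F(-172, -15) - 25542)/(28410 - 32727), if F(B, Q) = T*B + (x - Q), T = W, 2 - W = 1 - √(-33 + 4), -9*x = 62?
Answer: 231353/38853 + 172*I*√29/4317 ≈ 5.9546 + 0.21456*I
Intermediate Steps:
x = -62/9 (x = -⅑*62 = -62/9 ≈ -6.8889)
W = 1 + I*√29 (W = 2 - (1 - √(-33 + 4)) = 2 - (1 - √(-29)) = 2 - (1 - I*√29) = 2 + (-1 + I*√29) = 1 + I*√29 ≈ 1.0 + 5.3852*I)
T = 1 + I*√29 ≈ 1.0 + 5.3852*I
F(B, Q) = -62/9 - Q + B*(1 + I*√29) (F(B, Q) = (1 + I*√29)*B + (-62/9 - Q) = B*(1 + I*√29) + (-62/9 - Q) = -62/9 - Q + B*(1 + I*√29))
(F(-172, -15) - 25542)/(28410 - 32727) = ((-62/9 - 172 - 1*(-15) + I*(-172)*√29) - 25542)/(28410 - 32727) = ((-62/9 - 172 + 15 - 172*I*√29) - 25542)/(-4317) = ((-1475/9 - 172*I*√29) - 25542)*(-1/4317) = (-231353/9 - 172*I*√29)*(-1/4317) = 231353/38853 + 172*I*√29/4317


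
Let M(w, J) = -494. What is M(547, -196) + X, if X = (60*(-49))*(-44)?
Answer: 128866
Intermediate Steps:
X = 129360 (X = -2940*(-44) = 129360)
M(547, -196) + X = -494 + 129360 = 128866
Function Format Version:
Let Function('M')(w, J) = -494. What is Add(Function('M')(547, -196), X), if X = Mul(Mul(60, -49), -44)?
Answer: 128866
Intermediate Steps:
X = 129360 (X = Mul(-2940, -44) = 129360)
Add(Function('M')(547, -196), X) = Add(-494, 129360) = 128866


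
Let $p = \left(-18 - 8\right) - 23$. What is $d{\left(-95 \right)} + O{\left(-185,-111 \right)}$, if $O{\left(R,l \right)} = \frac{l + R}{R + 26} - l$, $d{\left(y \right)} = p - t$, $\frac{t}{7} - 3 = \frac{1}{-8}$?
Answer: $\frac{55633}{1272} \approx 43.737$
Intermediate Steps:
$t = \frac{161}{8}$ ($t = 21 + \frac{7}{-8} = 21 + 7 \left(- \frac{1}{8}\right) = 21 - \frac{7}{8} = \frac{161}{8} \approx 20.125$)
$p = -49$ ($p = \left(-18 - 8\right) - 23 = -26 - 23 = -49$)
$d{\left(y \right)} = - \frac{553}{8}$ ($d{\left(y \right)} = -49 - \frac{161}{8} = - \frac{553}{8}$)
$O{\left(R,l \right)} = - l + \frac{R + l}{26 + R}$ ($O{\left(R,l \right)} = \frac{R + l}{26 + R} - l = - l + \frac{R + l}{26 + R}$)
$d{\left(-95 \right)} + O{\left(-185,-111 \right)} = - \frac{553}{8} + \frac{-185 - -2775 - \left(-185\right) \left(-111\right)}{26 - 185} = - \frac{553}{8} + \frac{-185 + 2775 - 20535}{-159} = - \frac{553}{8} - - \frac{17945}{159} = - \frac{553}{8} + \frac{17945}{159} = \frac{55633}{1272}$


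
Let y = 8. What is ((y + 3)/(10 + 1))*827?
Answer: 827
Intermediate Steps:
((y + 3)/(10 + 1))*827 = ((8 + 3)/(10 + 1))*827 = (11/11)*827 = (11*(1/11))*827 = 1*827 = 827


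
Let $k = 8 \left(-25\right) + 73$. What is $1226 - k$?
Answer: $1353$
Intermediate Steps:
$k = -127$ ($k = -200 + 73 = -127$)
$1226 - k = 1226 - -127 = 1226 + 127 = 1353$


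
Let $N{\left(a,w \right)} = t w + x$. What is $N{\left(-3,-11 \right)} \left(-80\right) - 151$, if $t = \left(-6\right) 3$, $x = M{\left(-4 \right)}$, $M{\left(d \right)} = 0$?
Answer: $-15991$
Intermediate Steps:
$x = 0$
$t = -18$
$N{\left(a,w \right)} = - 18 w$ ($N{\left(a,w \right)} = - 18 w + 0 = - 18 w$)
$N{\left(-3,-11 \right)} \left(-80\right) - 151 = \left(-18\right) \left(-11\right) \left(-80\right) - 151 = 198 \left(-80\right) - 151 = -15840 - 151 = -15991$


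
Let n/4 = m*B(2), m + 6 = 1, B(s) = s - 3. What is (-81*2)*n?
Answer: -3240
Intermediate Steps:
B(s) = -3 + s
m = -5 (m = -6 + 1 = -5)
n = 20 (n = 4*(-5*(-3 + 2)) = 4*(-5*(-1)) = 4*5 = 20)
(-81*2)*n = -81*2*20 = -162*20 = -3240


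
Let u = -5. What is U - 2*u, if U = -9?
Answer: 1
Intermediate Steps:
U - 2*u = -9 - 2*(-5) = -9 + 10 = 1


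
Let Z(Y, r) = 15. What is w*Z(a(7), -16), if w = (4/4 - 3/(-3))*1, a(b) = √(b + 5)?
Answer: 30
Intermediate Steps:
a(b) = √(5 + b)
w = 2 (w = (4*(¼) - 3*(-⅓))*1 = (1 + 1)*1 = 2*1 = 2)
w*Z(a(7), -16) = 2*15 = 30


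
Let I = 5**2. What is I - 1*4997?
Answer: -4972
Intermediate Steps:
I = 25
I - 1*4997 = 25 - 1*4997 = 25 - 4997 = -4972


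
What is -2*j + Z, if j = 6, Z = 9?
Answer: -3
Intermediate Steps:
-2*j + Z = -2*6 + 9 = -12 + 9 = -3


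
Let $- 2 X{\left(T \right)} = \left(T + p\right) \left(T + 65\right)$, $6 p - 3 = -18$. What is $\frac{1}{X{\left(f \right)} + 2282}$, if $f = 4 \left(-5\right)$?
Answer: $\frac{4}{11153} \approx 0.00035865$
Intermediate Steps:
$f = -20$
$p = - \frac{5}{2}$ ($p = \frac{1}{2} + \frac{1}{6} \left(-18\right) = \frac{1}{2} - 3 = - \frac{5}{2} \approx -2.5$)
$X{\left(T \right)} = - \frac{\left(65 + T\right) \left(- \frac{5}{2} + T\right)}{2}$ ($X{\left(T \right)} = - \frac{\left(T - \frac{5}{2}\right) \left(T + 65\right)}{2} = - \frac{\left(- \frac{5}{2} + T\right) \left(65 + T\right)}{2} = - \frac{\left(65 + T\right) \left(- \frac{5}{2} + T\right)}{2}$)
$\frac{1}{X{\left(f \right)} + 2282} = \frac{1}{\left(\frac{325}{4} - -625 - \frac{\left(-20\right)^{2}}{2}\right) + 2282} = \frac{1}{\left(\frac{325}{4} + 625 - 200\right) + 2282} = \frac{1}{\frac{2025}{4} + 2282} = \frac{1}{\frac{11153}{4}} = \frac{4}{11153}$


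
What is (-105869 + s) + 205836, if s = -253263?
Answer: -153296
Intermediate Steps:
(-105869 + s) + 205836 = (-105869 - 253263) + 205836 = -359132 + 205836 = -153296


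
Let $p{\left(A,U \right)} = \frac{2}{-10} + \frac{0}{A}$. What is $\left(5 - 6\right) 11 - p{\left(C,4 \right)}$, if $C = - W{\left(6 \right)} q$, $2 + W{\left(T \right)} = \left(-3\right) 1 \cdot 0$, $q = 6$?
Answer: $- \frac{54}{5} \approx -10.8$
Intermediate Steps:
$W{\left(T \right)} = -2$ ($W{\left(T \right)} = -2 + \left(-3\right) 1 \cdot 0 = -2 - 0 = -2 + 0 = -2$)
$C = 12$ ($C = \left(-1\right) \left(-2\right) 6 = 2 \cdot 6 = 12$)
$p{\left(A,U \right)} = - \frac{1}{5}$ ($p{\left(A,U \right)} = 2 \left(- \frac{1}{10}\right) + 0 = - \frac{1}{5} + 0 = - \frac{1}{5}$)
$\left(5 - 6\right) 11 - p{\left(C,4 \right)} = \left(5 - 6\right) 11 - - \frac{1}{5} = \left(-1\right) 11 + \frac{1}{5} = -11 + \frac{1}{5} = - \frac{54}{5}$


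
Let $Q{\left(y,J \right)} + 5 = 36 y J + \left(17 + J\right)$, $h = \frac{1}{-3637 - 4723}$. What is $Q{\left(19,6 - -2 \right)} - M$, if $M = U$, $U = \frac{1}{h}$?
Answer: $13852$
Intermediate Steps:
$h = - \frac{1}{8360}$ ($h = \frac{1}{-8360} = - \frac{1}{8360} \approx -0.00011962$)
$U = -8360$ ($U = \frac{1}{- \frac{1}{8360}} = -8360$)
$M = -8360$
$Q{\left(y,J \right)} = 12 + J + 36 J y$ ($Q{\left(y,J \right)} = -5 + \left(36 y J + \left(17 + J\right)\right) = -5 + \left(36 J y + \left(17 + J\right)\right) = -5 + \left(17 + J + 36 J y\right) = 12 + J + 36 J y$)
$Q{\left(19,6 - -2 \right)} - M = \left(12 + \left(6 - -2\right) + 36 \left(6 - -2\right) 19\right) - -8360 = \left(12 + \left(6 + 2\right) + 36 \left(6 + 2\right) 19\right) + 8360 = \left(12 + 8 + 36 \cdot 8 \cdot 19\right) + 8360 = \left(12 + 8 + 5472\right) + 8360 = 5492 + 8360 = 13852$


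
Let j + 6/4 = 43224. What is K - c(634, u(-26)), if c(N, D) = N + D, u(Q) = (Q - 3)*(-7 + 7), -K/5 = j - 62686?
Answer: 193367/2 ≈ 96684.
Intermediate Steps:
j = 86445/2 (j = -3/2 + 43224 = 86445/2 ≈ 43223.)
K = 194635/2 (K = -5*(86445/2 - 62686) = -5*(-38927/2) = 194635/2 ≈ 97318.)
u(Q) = 0 (u(Q) = (-3 + Q)*0 = 0)
c(N, D) = D + N
K - c(634, u(-26)) = 194635/2 - (0 + 634) = 194635/2 - 1*634 = 194635/2 - 634 = 193367/2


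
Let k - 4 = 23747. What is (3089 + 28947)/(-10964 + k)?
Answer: 32036/12787 ≈ 2.5054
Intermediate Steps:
k = 23751 (k = 4 + 23747 = 23751)
(3089 + 28947)/(-10964 + k) = (3089 + 28947)/(-10964 + 23751) = 32036/12787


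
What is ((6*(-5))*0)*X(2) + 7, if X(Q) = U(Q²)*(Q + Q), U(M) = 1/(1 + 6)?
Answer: 7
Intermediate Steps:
U(M) = ⅐ (U(M) = 1/7 = ⅐)
X(Q) = 2*Q/7 (X(Q) = (Q + Q)/7 = (2*Q)/7 = 2*Q/7)
((6*(-5))*0)*X(2) + 7 = ((6*(-5))*0)*((2/7)*2) + 7 = -30*0*(4/7) + 7 = 0*(4/7) + 7 = 0 + 7 = 7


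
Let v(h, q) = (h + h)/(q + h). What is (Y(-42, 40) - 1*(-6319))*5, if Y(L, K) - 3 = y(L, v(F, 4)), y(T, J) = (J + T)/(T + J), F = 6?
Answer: 31615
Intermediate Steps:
v(h, q) = 2*h/(h + q) (v(h, q) = (2*h)/(h + q) = 2*h/(h + q))
y(T, J) = 1 (y(T, J) = (J + T)/(J + T) = 1)
Y(L, K) = 4 (Y(L, K) = 3 + 1 = 4)
(Y(-42, 40) - 1*(-6319))*5 = (4 - 1*(-6319))*5 = (4 + 6319)*5 = 6323*5 = 31615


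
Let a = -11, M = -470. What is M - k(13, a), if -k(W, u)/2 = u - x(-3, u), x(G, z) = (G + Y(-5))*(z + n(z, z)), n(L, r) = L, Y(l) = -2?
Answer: -712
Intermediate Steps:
x(G, z) = 2*z*(-2 + G) (x(G, z) = (G - 2)*(z + z) = (-2 + G)*(2*z) = 2*z*(-2 + G))
k(W, u) = -22*u (k(W, u) = -2*(u - 2*u*(-2 - 3)) = -2*(u - 2*u*(-5)) = -2*(u - (-10)*u) = -2*(u + 10*u) = -22*u)
M - k(13, a) = -470 - (-22)*(-11) = -470 - 1*242 = -470 - 242 = -712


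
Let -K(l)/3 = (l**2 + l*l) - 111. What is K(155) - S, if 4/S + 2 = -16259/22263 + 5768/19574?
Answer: -76322278656627/530696303 ≈ -1.4382e+5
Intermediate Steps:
S = -871551924/530696303 (S = 4/(-2 + (-16259/22263 + 5768/19574)) = 4/(-2 + (-16259*1/22263 + 5768*(1/19574))) = 4/(-2 + (-16259/22263 + 2884/9787)) = 4/(-2 - 94920341/217887981) = 4/(-530696303/217887981) = 4*(-217887981/530696303) = -871551924/530696303 ≈ -1.6423)
K(l) = 333 - 6*l**2 (K(l) = -3*((l**2 + l*l) - 111) = -3*((l**2 + l**2) - 111) = -3*(2*l**2 - 111) = -3*(-111 + 2*l**2) = 333 - 6*l**2)
K(155) - S = (333 - 6*155**2) - 1*(-871551924/530696303) = (333 - 6*24025) + 871551924/530696303 = (333 - 144150) + 871551924/530696303 = -143817 + 871551924/530696303 = -76322278656627/530696303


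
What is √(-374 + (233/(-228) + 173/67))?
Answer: I*√21727784229/7638 ≈ 19.299*I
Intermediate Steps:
√(-374 + (233/(-228) + 173/67)) = √(-374 + (233*(-1/228) + 173*(1/67))) = √(-374 + (-233/228 + 173/67)) = √(-374 + 23833/15276) = √(-5689391/15276) = I*√21727784229/7638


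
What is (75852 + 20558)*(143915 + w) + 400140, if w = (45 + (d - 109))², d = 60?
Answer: 13876787850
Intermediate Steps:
w = 16 (w = (45 + (60 - 109))² = (45 - 49)² = (-4)² = 16)
(75852 + 20558)*(143915 + w) + 400140 = (75852 + 20558)*(143915 + 16) + 400140 = 96410*143931 + 400140 = 13876387710 + 400140 = 13876787850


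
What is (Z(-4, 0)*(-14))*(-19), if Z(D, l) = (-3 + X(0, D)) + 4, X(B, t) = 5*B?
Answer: 266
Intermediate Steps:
Z(D, l) = 1 (Z(D, l) = (-3 + 5*0) + 4 = (-3 + 0) + 4 = -3 + 4 = 1)
(Z(-4, 0)*(-14))*(-19) = (1*(-14))*(-19) = -14*(-19) = 266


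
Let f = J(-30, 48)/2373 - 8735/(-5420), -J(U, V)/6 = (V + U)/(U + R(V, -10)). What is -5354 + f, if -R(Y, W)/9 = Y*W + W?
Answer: -1675121257387/312967060 ≈ -5352.4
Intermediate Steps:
R(Y, W) = -9*W - 9*W*Y (R(Y, W) = -9*(Y*W + W) = -9*(W*Y + W) = -9*(W + W*Y) = -9*W - 9*W*Y)
J(U, V) = -6*(U + V)/(90 + U + 90*V) (J(U, V) = -6*(V + U)/(U - 9*(-10)*(1 + V)) = -6*(U + V)/(U + (90 + 90*V)) = -6*(U + V)/(90 + U + 90*V))
f = 504381853/312967060 (f = (6*(-1*(-30) - 1*48)/(90 - 30 + 90*48))/2373 - 8735/(-5420) = (6*(30 - 48)/(90 - 30 + 4320))*(1/2373) - 8735*(-1/5420) = (6*(-18)/4380)*(1/2373) + 1747/1084 = (6*(1/4380)*(-18))*(1/2373) + 1747/1084 = -9/365*1/2373 + 1747/1084 = -3/288715 + 1747/1084 = 504381853/312967060 ≈ 1.6116)
-5354 + f = -5354 + 504381853/312967060 = -1675121257387/312967060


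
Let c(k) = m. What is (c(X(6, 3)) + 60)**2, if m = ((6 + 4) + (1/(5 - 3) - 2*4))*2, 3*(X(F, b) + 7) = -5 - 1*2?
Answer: 4225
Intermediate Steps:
X(F, b) = -28/3 (X(F, b) = -7 + (-5 - 1*2)/3 = -7 + (-5 - 2)/3 = -7 + (1/3)*(-7) = -7 - 7/3 = -28/3)
m = 5 (m = (10 + (1/2 - 8))*2 = (10 - 15/2)*2 = (5/2)*2 = 5)
c(k) = 5
(c(X(6, 3)) + 60)**2 = (5 + 60)**2 = 65**2 = 4225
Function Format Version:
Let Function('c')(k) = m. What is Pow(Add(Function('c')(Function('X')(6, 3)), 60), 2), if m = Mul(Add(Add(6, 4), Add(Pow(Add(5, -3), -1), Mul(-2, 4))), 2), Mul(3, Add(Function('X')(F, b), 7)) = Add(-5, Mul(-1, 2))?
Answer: 4225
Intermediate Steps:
Function('X')(F, b) = Rational(-28, 3) (Function('X')(F, b) = Add(-7, Mul(Rational(1, 3), Add(-5, Mul(-1, 2)))) = Add(-7, Mul(Rational(1, 3), Add(-5, -2))) = Add(-7, Mul(Rational(1, 3), -7)) = Add(-7, Rational(-7, 3)) = Rational(-28, 3))
m = 5 (m = Mul(Add(10, Add(Pow(2, -1), -8)), 2) = Mul(Add(10, Add(Rational(1, 2), -8)), 2) = Mul(Add(10, Rational(-15, 2)), 2) = Mul(Rational(5, 2), 2) = 5)
Function('c')(k) = 5
Pow(Add(Function('c')(Function('X')(6, 3)), 60), 2) = Pow(Add(5, 60), 2) = Pow(65, 2) = 4225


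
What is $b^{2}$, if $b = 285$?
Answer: $81225$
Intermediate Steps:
$b^{2} = 285^{2} = 81225$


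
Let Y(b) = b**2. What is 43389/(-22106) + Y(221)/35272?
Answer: -225368831/389861416 ≈ -0.57807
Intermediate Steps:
43389/(-22106) + Y(221)/35272 = 43389/(-22106) + 221**2/35272 = 43389*(-1/22106) + 48841*(1/35272) = -43389/22106 + 48841/35272 = -225368831/389861416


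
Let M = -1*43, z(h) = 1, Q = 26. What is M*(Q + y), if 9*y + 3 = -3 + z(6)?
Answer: -9847/9 ≈ -1094.1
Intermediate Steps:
M = -43
y = -5/9 (y = -1/3 + (-3 + 1)/9 = -1/3 + (1/9)*(-2) = -1/3 - 2/9 = -5/9 ≈ -0.55556)
M*(Q + y) = -43*(26 - 5/9) = -43*229/9 = -9847/9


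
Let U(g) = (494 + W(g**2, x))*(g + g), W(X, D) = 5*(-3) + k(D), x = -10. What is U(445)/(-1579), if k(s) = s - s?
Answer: -426310/1579 ≈ -269.99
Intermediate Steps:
k(s) = 0
W(X, D) = -15 (W(X, D) = 5*(-3) + 0 = -15 + 0 = -15)
U(g) = 958*g (U(g) = (494 - 15)*(g + g) = 479*(2*g) = 958*g)
U(445)/(-1579) = (958*445)/(-1579) = 426310*(-1/1579) = -426310/1579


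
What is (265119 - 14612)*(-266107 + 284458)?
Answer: 4597053957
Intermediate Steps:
(265119 - 14612)*(-266107 + 284458) = 250507*18351 = 4597053957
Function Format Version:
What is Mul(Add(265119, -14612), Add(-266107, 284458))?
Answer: 4597053957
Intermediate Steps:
Mul(Add(265119, -14612), Add(-266107, 284458)) = Mul(250507, 18351) = 4597053957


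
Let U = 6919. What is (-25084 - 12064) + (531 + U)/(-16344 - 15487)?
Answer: -1182465438/31831 ≈ -37148.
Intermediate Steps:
(-25084 - 12064) + (531 + U)/(-16344 - 15487) = (-25084 - 12064) + (531 + 6919)/(-16344 - 15487) = -37148 + 7450/(-31831) = -37148 + 7450*(-1/31831) = -37148 - 7450/31831 = -1182465438/31831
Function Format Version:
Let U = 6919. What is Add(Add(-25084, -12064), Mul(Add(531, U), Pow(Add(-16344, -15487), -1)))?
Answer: Rational(-1182465438, 31831) ≈ -37148.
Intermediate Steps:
Add(Add(-25084, -12064), Mul(Add(531, U), Pow(Add(-16344, -15487), -1))) = Add(Add(-25084, -12064), Mul(Add(531, 6919), Pow(Add(-16344, -15487), -1))) = Add(-37148, Mul(7450, Pow(-31831, -1))) = Add(-37148, Mul(7450, Rational(-1, 31831))) = Add(-37148, Rational(-7450, 31831)) = Rational(-1182465438, 31831)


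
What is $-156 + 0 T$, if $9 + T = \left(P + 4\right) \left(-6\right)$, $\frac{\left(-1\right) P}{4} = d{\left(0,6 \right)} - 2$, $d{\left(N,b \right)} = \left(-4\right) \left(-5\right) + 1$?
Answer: $-156$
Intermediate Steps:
$d{\left(N,b \right)} = 21$ ($d{\left(N,b \right)} = 20 + 1 = 21$)
$P = -76$ ($P = - 4 \left(21 - 2\right) = \left(-4\right) 19 = -76$)
$T = 423$ ($T = -9 + \left(-76 + 4\right) \left(-6\right) = -9 - -432 = -9 + 432 = 423$)
$-156 + 0 T = -156 + 0 \cdot 423 = -156 + 0 = -156$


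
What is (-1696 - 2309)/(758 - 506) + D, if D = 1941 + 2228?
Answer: 116287/28 ≈ 4153.1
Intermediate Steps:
D = 4169
(-1696 - 2309)/(758 - 506) + D = (-1696 - 2309)/(758 - 506) + 4169 = -4005/252 + 4169 = -4005*1/252 + 4169 = -445/28 + 4169 = 116287/28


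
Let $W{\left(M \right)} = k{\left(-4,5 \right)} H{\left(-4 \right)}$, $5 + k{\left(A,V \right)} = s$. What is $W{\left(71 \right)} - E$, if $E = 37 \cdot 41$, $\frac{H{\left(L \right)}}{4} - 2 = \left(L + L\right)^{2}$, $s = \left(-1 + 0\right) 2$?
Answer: $-3365$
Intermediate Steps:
$s = -2$ ($s = \left(-1\right) 2 = -2$)
$k{\left(A,V \right)} = -7$ ($k{\left(A,V \right)} = -5 - 2 = -7$)
$H{\left(L \right)} = 8 + 16 L^{2}$ ($H{\left(L \right)} = 8 + 4 \left(L + L\right)^{2} = 8 + 4 \left(2 L\right)^{2} = 8 + 4 \cdot 4 L^{2} = 8 + 16 L^{2}$)
$E = 1517$
$W{\left(M \right)} = -1848$ ($W{\left(M \right)} = - 7 \left(8 + 16 \left(-4\right)^{2}\right) = - 7 \left(8 + 16 \cdot 16\right) = - 7 \left(8 + 256\right) = \left(-7\right) 264 = -1848$)
$W{\left(71 \right)} - E = -1848 - 1517 = -3365$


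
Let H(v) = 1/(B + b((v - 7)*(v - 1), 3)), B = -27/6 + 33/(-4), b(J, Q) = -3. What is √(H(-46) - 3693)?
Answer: I*√1628641/21 ≈ 60.771*I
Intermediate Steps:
B = -51/4 (B = -27*⅙ + 33*(-¼) = -9/2 - 33/4 = -51/4 ≈ -12.750)
H(v) = -4/63 (H(v) = 1/(-51/4 - 3) = 1/(-63/4) = -4/63)
√(H(-46) - 3693) = √(-4/63 - 3693) = √(-232663/63) = I*√1628641/21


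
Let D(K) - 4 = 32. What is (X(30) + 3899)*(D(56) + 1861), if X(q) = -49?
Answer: 7303450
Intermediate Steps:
D(K) = 36 (D(K) = 4 + 32 = 36)
(X(30) + 3899)*(D(56) + 1861) = (-49 + 3899)*(36 + 1861) = 3850*1897 = 7303450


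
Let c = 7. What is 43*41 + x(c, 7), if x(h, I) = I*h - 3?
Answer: 1809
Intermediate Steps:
x(h, I) = -3 + I*h
43*41 + x(c, 7) = 43*41 + (-3 + 7*7) = 1763 + (-3 + 49) = 1763 + 46 = 1809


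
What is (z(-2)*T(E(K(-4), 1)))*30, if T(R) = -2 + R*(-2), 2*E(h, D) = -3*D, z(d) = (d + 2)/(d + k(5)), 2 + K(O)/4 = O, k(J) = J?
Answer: 0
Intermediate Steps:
K(O) = -8 + 4*O
z(d) = (2 + d)/(5 + d) (z(d) = (d + 2)/(d + 5) = (2 + d)/(5 + d))
E(h, D) = -3*D/2 (E(h, D) = (-3*D)/2 = -3*D/2)
T(R) = -2 - 2*R
(z(-2)*T(E(K(-4), 1)))*30 = (((2 - 2)/(5 - 2))*(-2 - (-3)))*30 = ((0/3)*(-2 - 2*(-3/2)))*30 = (((⅓)*0)*(-2 + 3))*30 = (0*1)*30 = 0*30 = 0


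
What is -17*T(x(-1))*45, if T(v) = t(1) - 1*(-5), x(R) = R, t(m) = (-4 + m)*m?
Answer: -1530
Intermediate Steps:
t(m) = m*(-4 + m)
T(v) = 2 (T(v) = 1*(-4 + 1) - 1*(-5) = 1*(-3) + 5 = -3 + 5 = 2)
-17*T(x(-1))*45 = -17*2*45 = -34*45 = -1530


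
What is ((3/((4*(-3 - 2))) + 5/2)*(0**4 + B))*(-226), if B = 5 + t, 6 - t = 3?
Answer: -21244/5 ≈ -4248.8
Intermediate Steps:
t = 3 (t = 6 - 1*3 = 6 - 3 = 3)
B = 8 (B = 5 + 3 = 8)
((3/((4*(-3 - 2))) + 5/2)*(0**4 + B))*(-226) = ((3/((4*(-3 - 2))) + 5/2)*(0**4 + 8))*(-226) = ((3/((4*(-5))) + 5*(1/2))*(0 + 8))*(-226) = ((3/(-20) + 5/2)*8)*(-226) = ((3*(-1/20) + 5/2)*8)*(-226) = ((-3/20 + 5/2)*8)*(-226) = ((47/20)*8)*(-226) = (94/5)*(-226) = -21244/5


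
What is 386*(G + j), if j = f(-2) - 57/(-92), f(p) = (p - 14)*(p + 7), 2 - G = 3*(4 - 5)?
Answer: -1320699/46 ≈ -28711.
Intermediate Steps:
G = 5 (G = 2 - 3*(4 - 5) = 2 - 3*(-1) = 2 - 1*(-3) = 2 + 3 = 5)
f(p) = (-14 + p)*(7 + p)
j = -7303/92 (j = (-98 + (-2)² - 7*(-2)) - 57/(-92) = (-98 + 4 + 14) - 57*(-1)/92 = -80 - 1*(-57/92) = -80 + 57/92 = -7303/92 ≈ -79.380)
386*(G + j) = 386*(5 - 7303/92) = 386*(-6843/92) = -1320699/46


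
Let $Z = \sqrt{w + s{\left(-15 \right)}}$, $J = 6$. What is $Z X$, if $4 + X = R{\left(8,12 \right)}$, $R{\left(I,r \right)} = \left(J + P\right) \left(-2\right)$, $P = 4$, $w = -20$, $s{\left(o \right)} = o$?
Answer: $- 24 i \sqrt{35} \approx - 141.99 i$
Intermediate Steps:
$R{\left(I,r \right)} = -20$ ($R{\left(I,r \right)} = \left(6 + 4\right) \left(-2\right) = 10 \left(-2\right) = -20$)
$X = -24$ ($X = -4 - 20 = -24$)
$Z = i \sqrt{35}$ ($Z = \sqrt{-20 - 15} = \sqrt{-35} = i \sqrt{35} \approx 5.9161 i$)
$Z X = i \sqrt{35} \left(-24\right) = - 24 i \sqrt{35}$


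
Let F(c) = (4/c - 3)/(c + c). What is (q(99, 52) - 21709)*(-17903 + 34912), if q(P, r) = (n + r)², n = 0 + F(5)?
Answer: -809110969211/2500 ≈ -3.2364e+8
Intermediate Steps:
F(c) = (-3 + 4/c)/(2*c) (F(c) = (-3 + 4/c)/((2*c)) = (-3 + 4/c)*(1/(2*c)) = (-3 + 4/c)/(2*c))
n = -11/50 (n = 0 + (½)*(4 - 3*5)/5² = 0 + (½)*(1/25)*(4 - 15) = 0 + (½)*(1/25)*(-11) = 0 - 11/50 = -11/50 ≈ -0.22000)
q(P, r) = (-11/50 + r)²
(q(99, 52) - 21709)*(-17903 + 34912) = ((-11 + 50*52)²/2500 - 21709)*(-17903 + 34912) = ((-11 + 2600)²/2500 - 21709)*17009 = ((1/2500)*2589² - 21709)*17009 = ((1/2500)*6702921 - 21709)*17009 = (6702921/2500 - 21709)*17009 = -47569579/2500*17009 = -809110969211/2500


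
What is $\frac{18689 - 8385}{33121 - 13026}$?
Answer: $\frac{10304}{20095} \approx 0.51276$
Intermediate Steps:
$\frac{18689 - 8385}{33121 - 13026} = \frac{10304}{20095}$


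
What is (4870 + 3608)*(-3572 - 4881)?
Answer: -71664534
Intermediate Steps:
(4870 + 3608)*(-3572 - 4881) = 8478*(-8453) = -71664534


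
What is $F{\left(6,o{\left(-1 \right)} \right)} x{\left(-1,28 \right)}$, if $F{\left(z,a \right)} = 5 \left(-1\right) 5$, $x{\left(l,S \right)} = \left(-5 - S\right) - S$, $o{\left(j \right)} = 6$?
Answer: $1525$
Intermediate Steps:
$x{\left(l,S \right)} = -5 - 2 S$
$F{\left(z,a \right)} = -25$ ($F{\left(z,a \right)} = \left(-5\right) 5 = -25$)
$F{\left(6,o{\left(-1 \right)} \right)} x{\left(-1,28 \right)} = - 25 \left(-5 - 56\right) = \left(-25\right) \left(-61\right) = 1525$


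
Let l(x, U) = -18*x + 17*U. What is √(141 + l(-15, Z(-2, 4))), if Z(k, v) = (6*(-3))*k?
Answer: √1023 ≈ 31.984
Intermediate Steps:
Z(k, v) = -18*k
√(141 + l(-15, Z(-2, 4))) = √(141 + (-18*(-15) + 17*(-18*(-2)))) = √(141 + (270 + 17*36)) = √(141 + (270 + 612)) = √(141 + 882) = √1023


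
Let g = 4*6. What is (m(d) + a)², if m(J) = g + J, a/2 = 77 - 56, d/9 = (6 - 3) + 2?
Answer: 12321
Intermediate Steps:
g = 24
d = 45 (d = 9*((6 - 3) + 2) = 9*(3 + 2) = 9*5 = 45)
a = 42 (a = 2*(77 - 56) = 2*21 = 42)
m(J) = 24 + J
(m(d) + a)² = ((24 + 45) + 42)² = (69 + 42)² = 111² = 12321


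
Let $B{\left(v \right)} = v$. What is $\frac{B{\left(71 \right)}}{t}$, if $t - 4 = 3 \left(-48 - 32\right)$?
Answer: $- \frac{71}{236} \approx -0.30085$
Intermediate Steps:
$t = -236$ ($t = 4 + 3 \left(-48 - 32\right) = 4 + 3 \left(-80\right) = 4 - 240 = -236$)
$\frac{B{\left(71 \right)}}{t} = \frac{71}{-236} = 71 \left(- \frac{1}{236}\right) = - \frac{71}{236}$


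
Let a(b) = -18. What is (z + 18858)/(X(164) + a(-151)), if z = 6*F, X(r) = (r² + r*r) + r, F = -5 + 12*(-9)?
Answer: 9090/26969 ≈ 0.33705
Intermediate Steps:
F = -113 (F = -5 - 108 = -113)
X(r) = r + 2*r² (X(r) = (r² + r²) + r = 2*r² + r = r + 2*r²)
z = -678 (z = 6*(-113) = -678)
(z + 18858)/(X(164) + a(-151)) = (-678 + 18858)/(164*(1 + 2*164) - 18) = 18180/(164*(1 + 328) - 18) = 18180/(164*329 - 18) = 18180/(53956 - 18) = 18180/53938 = 18180*(1/53938) = 9090/26969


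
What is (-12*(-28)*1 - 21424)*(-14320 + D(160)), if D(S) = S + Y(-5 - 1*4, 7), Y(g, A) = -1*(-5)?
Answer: 298500640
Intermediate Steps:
Y(g, A) = 5
D(S) = 5 + S (D(S) = S + 5 = 5 + S)
(-12*(-28)*1 - 21424)*(-14320 + D(160)) = (-12*(-28)*1 - 21424)*(-14320 + (5 + 160)) = (336*1 - 21424)*(-14320 + 165) = (336 - 21424)*(-14155) = -21088*(-14155) = 298500640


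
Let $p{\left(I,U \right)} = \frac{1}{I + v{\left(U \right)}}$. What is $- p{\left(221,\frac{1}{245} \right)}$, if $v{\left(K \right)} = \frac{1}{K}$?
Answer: $- \frac{1}{466} \approx -0.0021459$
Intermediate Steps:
$p{\left(I,U \right)} = \frac{1}{I + \frac{1}{U}}$
$- p{\left(221,\frac{1}{245} \right)} = - \frac{1}{245 \left(1 + \frac{221}{245}\right)} = - \frac{1}{245 \cdot \frac{466}{245}} = - \frac{245}{245 \cdot 466} = \left(-1\right) \frac{1}{466} = - \frac{1}{466}$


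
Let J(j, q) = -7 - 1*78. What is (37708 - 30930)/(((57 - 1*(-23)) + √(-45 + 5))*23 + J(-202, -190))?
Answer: 2379078/620237 - 311788*I*√10/3101185 ≈ 3.8358 - 0.31793*I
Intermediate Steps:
J(j, q) = -85 (J(j, q) = -7 - 78 = -85)
(37708 - 30930)/(((57 - 1*(-23)) + √(-45 + 5))*23 + J(-202, -190)) = (37708 - 30930)/(((57 - 1*(-23)) + √(-45 + 5))*23 - 85) = 6778/(((57 + 23) + √(-40))*23 - 85) = 6778/((80 + 2*I*√10)*23 - 85) = 6778/((1840 + 46*I*√10) - 85) = 6778/(1755 + 46*I*√10)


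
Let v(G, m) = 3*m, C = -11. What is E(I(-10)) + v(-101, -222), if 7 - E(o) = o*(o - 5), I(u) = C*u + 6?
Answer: -13535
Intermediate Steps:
I(u) = 6 - 11*u (I(u) = -11*u + 6 = 6 - 11*u)
E(o) = 7 - o*(-5 + o) (E(o) = 7 - o*(o - 5) = 7 - o*(-5 + o))
E(I(-10)) + v(-101, -222) = (7 - (6 - 11*(-10))**2 + 5*(6 - 11*(-10))) + 3*(-222) = (7 - (6 + 110)**2 + 5*(6 + 110)) - 666 = (7 - 1*116**2 + 5*116) - 666 = (7 - 1*13456 + 580) - 666 = (7 - 13456 + 580) - 666 = -12869 - 666 = -13535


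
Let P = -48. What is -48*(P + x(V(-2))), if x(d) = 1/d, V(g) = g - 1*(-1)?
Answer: 2352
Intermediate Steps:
V(g) = 1 + g (V(g) = g + 1 = 1 + g)
-48*(P + x(V(-2))) = -48*(-48 + 1/(1 - 2)) = -48*(-48 + 1/(-1)) = -48*(-48 - 1) = -48*(-49) = 2352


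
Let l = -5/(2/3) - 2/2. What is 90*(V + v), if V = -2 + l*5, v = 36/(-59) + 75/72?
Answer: -936015/236 ≈ -3966.2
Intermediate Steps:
l = -17/2 (l = -5/(2*(⅓)) - 2*½ = -5/⅔ - 1 = -5*3/2 - 1 = -15/2 - 1 = -17/2 ≈ -8.5000)
v = 611/1416 (v = 36*(-1/59) + 75*(1/72) = -36/59 + 25/24 = 611/1416 ≈ 0.43150)
V = -89/2 (V = -2 - 17/2*5 = -2 - 85/2 = -89/2 ≈ -44.500)
90*(V + v) = 90*(-89/2 + 611/1416) = 90*(-62401/1416) = -936015/236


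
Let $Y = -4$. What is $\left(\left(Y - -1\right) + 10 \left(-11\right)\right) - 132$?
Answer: $-245$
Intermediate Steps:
$\left(\left(Y - -1\right) + 10 \left(-11\right)\right) - 132 = \left(\left(-4 - -1\right) + 10 \left(-11\right)\right) - 132 = \left(\left(-4 + 1\right) - 110\right) - 132 = \left(-3 - 110\right) - 132 = -113 - 132 = -245$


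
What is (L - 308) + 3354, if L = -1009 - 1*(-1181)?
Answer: 3218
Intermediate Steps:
L = 172 (L = -1009 + 1181 = 172)
(L - 308) + 3354 = (172 - 308) + 3354 = -136 + 3354 = 3218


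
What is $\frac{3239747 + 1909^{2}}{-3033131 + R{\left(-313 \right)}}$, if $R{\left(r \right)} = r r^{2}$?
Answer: $- \frac{573669}{2808119} \approx -0.20429$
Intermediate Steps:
$R{\left(r \right)} = r^{3}$
$\frac{3239747 + 1909^{2}}{-3033131 + R{\left(-313 \right)}} = \frac{3239747 + 1909^{2}}{-3033131 + \left(-313\right)^{3}} = \frac{3239747 + 3644281}{-3033131 - 30664297} = \frac{6884028}{-33697428} = 6884028 \left(- \frac{1}{33697428}\right) = - \frac{573669}{2808119}$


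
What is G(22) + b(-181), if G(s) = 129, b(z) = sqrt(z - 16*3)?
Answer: 129 + I*sqrt(229) ≈ 129.0 + 15.133*I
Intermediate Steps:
b(z) = sqrt(-48 + z) (b(z) = sqrt(z - 48) = sqrt(-48 + z))
G(22) + b(-181) = 129 + sqrt(-48 - 181) = 129 + sqrt(-229) = 129 + I*sqrt(229)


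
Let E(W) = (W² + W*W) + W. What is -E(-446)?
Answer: -397386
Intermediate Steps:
E(W) = W + 2*W² (E(W) = (W² + W²) + W = 2*W² + W = W + 2*W²)
-E(-446) = -(-446)*(1 + 2*(-446)) = -(-446)*(1 - 892) = -(-446)*(-891) = -1*397386 = -397386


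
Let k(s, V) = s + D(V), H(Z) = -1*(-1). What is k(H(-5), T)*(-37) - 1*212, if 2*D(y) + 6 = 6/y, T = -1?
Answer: -27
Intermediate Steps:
H(Z) = 1
D(y) = -3 + 3/y (D(y) = -3 + (6/y)/2 = -3 + 3/y)
k(s, V) = -3 + s + 3/V (k(s, V) = s + (-3 + 3/V) = -3 + s + 3/V)
k(H(-5), T)*(-37) - 1*212 = (-3 + 1 + 3/(-1))*(-37) - 1*212 = (-3 + 1 + 3*(-1))*(-37) - 212 = (-3 + 1 - 3)*(-37) - 212 = -5*(-37) - 212 = 185 - 212 = -27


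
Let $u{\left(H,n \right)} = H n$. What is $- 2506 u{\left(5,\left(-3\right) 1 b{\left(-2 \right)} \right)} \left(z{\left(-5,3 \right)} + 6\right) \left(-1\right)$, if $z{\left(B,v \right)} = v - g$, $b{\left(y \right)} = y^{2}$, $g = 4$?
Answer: $-751800$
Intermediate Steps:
$z{\left(B,v \right)} = -4 + v$ ($z{\left(B,v \right)} = v - 4 = -4 + v$)
$- 2506 u{\left(5,\left(-3\right) 1 b{\left(-2 \right)} \right)} \left(z{\left(-5,3 \right)} + 6\right) \left(-1\right) = - 2506 \cdot 5 \left(-3\right) 1 \left(-2\right)^{2} \left(\left(-4 + 3\right) + 6\right) \left(-1\right) = - 2506 \cdot 5 \left(\left(-3\right) 4\right) \left(-1 + 6\right) \left(-1\right) = - 2506 \cdot 5 \left(-12\right) 5 \left(-1\right) = - 2506 \left(-60\right) 5 \left(-1\right) = - 2506 \left(\left(-300\right) \left(-1\right)\right) = \left(-2506\right) 300 = -751800$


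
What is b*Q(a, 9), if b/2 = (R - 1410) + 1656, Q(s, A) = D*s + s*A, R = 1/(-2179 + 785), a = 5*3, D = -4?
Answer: 25719225/697 ≈ 36900.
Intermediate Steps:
a = 15
R = -1/1394 (R = 1/(-1394) = -1/1394 ≈ -0.00071736)
Q(s, A) = -4*s + A*s (Q(s, A) = -4*s + s*A = -4*s + A*s)
b = 342923/697 (b = 2*((-1/1394 - 1410) + 1656) = 2*(-1965541/1394 + 1656) = 2*(342923/1394) = 342923/697 ≈ 492.00)
b*Q(a, 9) = 342923*(15*(-4 + 9))/697 = 342923*(15*5)/697 = (342923/697)*75 = 25719225/697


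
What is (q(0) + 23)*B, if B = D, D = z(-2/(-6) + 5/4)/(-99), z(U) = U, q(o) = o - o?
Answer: -437/1188 ≈ -0.36785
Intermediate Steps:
q(o) = 0
D = -19/1188 (D = (-2/(-6) + 5/4)/(-99) = (-2*(-⅙) + 5*(¼))*(-1/99) = (⅓ + 5/4)*(-1/99) = (19/12)*(-1/99) = -19/1188 ≈ -0.015993)
B = -19/1188 ≈ -0.015993
(q(0) + 23)*B = (0 + 23)*(-19/1188) = 23*(-19/1188) = -437/1188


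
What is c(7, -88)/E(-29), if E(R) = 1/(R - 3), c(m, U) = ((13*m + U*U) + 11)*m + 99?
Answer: -1760672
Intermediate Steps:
c(m, U) = 99 + m*(11 + U**2 + 13*m) (c(m, U) = ((13*m + U**2) + 11)*m + 99 = ((U**2 + 13*m) + 11)*m + 99 = (11 + U**2 + 13*m)*m + 99 = m*(11 + U**2 + 13*m) + 99 = 99 + m*(11 + U**2 + 13*m))
E(R) = 1/(-3 + R)
c(7, -88)/E(-29) = (99 + 11*7 + 13*7**2 + 7*(-88)**2)/(1/(-3 - 29)) = (99 + 77 + 13*49 + 7*7744)/(1/(-32)) = (99 + 77 + 637 + 54208)/(-1/32) = 55021*(-32) = -1760672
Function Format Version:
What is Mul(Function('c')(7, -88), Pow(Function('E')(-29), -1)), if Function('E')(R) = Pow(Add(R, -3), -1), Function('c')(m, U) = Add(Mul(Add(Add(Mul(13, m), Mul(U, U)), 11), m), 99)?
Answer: -1760672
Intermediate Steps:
Function('c')(m, U) = Add(99, Mul(m, Add(11, Pow(U, 2), Mul(13, m)))) (Function('c')(m, U) = Add(Mul(Add(Add(Mul(13, m), Pow(U, 2)), 11), m), 99) = Add(Mul(Add(Add(Pow(U, 2), Mul(13, m)), 11), m), 99) = Add(Mul(Add(11, Pow(U, 2), Mul(13, m)), m), 99) = Add(Mul(m, Add(11, Pow(U, 2), Mul(13, m))), 99) = Add(99, Mul(m, Add(11, Pow(U, 2), Mul(13, m)))))
Function('E')(R) = Pow(Add(-3, R), -1)
Mul(Function('c')(7, -88), Pow(Function('E')(-29), -1)) = Mul(Add(99, Mul(11, 7), Mul(13, Pow(7, 2)), Mul(7, Pow(-88, 2))), Pow(Pow(Add(-3, -29), -1), -1)) = Mul(Add(99, 77, Mul(13, 49), Mul(7, 7744)), Pow(Pow(-32, -1), -1)) = Mul(Add(99, 77, 637, 54208), Pow(Rational(-1, 32), -1)) = Mul(55021, -32) = -1760672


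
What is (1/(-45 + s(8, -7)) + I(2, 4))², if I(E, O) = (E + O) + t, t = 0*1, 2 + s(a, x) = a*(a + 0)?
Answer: 10609/289 ≈ 36.709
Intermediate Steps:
s(a, x) = -2 + a² (s(a, x) = -2 + a*(a + 0) = -2 + a*a = -2 + a²)
t = 0
I(E, O) = E + O (I(E, O) = (E + O) + 0 = E + O)
(1/(-45 + s(8, -7)) + I(2, 4))² = (1/(-45 + (-2 + 8²)) + (2 + 4))² = (1/(-45 + (-2 + 64)) + 6)² = (1/(-45 + 62) + 6)² = (1/17 + 6)² = (103/17)² = 10609/289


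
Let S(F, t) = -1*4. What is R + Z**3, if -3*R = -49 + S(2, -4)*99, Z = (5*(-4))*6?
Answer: -5183555/3 ≈ -1.7279e+6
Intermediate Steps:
S(F, t) = -4
Z = -120 (Z = -20*6 = -120)
R = 445/3 (R = -(-49 - 4*99)/3 = -(-49 - 396)/3 = -1/3*(-445) = 445/3 ≈ 148.33)
R + Z**3 = 445/3 + (-120)**3 = 445/3 - 1728000 = -5183555/3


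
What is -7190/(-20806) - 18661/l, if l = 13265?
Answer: -146442708/137995795 ≈ -1.0612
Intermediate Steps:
-7190/(-20806) - 18661/l = -7190/(-20806) - 18661/13265 = -7190*(-1/20806) - 18661*1/13265 = 3595/10403 - 18661/13265 = -146442708/137995795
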